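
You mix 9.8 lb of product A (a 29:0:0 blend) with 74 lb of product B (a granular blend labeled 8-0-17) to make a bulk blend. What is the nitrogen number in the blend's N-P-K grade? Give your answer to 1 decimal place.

10.5% N

Total mass = 9.8 + 74 = 83.8 lb.
N mass = 29%×9.8 + 8%×74 = 8.762 lb.
% N = 8.762 / 83.8 = 10.4558%.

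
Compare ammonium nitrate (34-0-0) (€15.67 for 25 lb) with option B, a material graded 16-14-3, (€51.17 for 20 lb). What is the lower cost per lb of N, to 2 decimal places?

€1.84 per lb N (ammonium nitrate)

ammonium nitrate: N per bag = 25 × 34% = 8.5 lb; cost = 15.67 / 8.5 = €1.8435/lb N.
option B: N per bag = 20 × 16% = 3.2 lb; cost = 51.17 / 3.2 = €15.9906/lb N.
ammonium nitrate is cheaper.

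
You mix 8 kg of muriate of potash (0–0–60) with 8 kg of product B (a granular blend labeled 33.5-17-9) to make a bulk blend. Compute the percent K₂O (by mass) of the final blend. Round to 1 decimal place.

Total mass = 8 + 8 = 16 kg.
K₂O mass = 60%×8 + 9%×8 = 5.52 kg.
% K₂O = 5.52 / 16 = 34.5%.

34.5% K₂O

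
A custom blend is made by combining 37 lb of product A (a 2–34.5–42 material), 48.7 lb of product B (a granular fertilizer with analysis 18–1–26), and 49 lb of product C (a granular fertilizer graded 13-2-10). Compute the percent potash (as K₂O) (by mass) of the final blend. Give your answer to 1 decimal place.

24.6% K₂O

Total mass = 37 + 48.7 + 49 = 134.7 lb.
K₂O mass = 42%×37 + 26%×48.7 + 10%×49 = 33.102 lb.
% K₂O = 33.102 / 134.7 = 24.5746%.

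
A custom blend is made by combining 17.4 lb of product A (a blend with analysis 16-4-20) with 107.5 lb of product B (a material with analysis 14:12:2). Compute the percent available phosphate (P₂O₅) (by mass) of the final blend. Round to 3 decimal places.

10.886% P₂O₅

Total mass = 17.4 + 107.5 = 124.9 lb.
P₂O₅ mass = 4%×17.4 + 12%×107.5 = 13.596 lb.
% P₂O₅ = 13.596 / 124.9 = 10.8855%.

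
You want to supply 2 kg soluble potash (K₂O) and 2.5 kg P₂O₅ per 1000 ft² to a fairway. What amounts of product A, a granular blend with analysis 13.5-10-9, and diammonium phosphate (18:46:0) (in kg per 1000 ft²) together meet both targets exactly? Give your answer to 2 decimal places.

Let a = kg of product A, b = kg of diammonium phosphate (per 1000 ft²).
K₂O: 0.09·a + 0·b = 2
P₂O₅: 0.1·a + 0.46·b = 2.5
Solving simultaneously: a = 22.2222, b = 0.603865.

22.22 kg product A, 0.60 kg diammonium phosphate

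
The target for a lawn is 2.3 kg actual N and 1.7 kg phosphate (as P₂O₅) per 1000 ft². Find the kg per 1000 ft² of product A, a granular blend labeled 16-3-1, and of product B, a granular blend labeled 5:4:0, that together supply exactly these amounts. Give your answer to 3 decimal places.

With a, b = kg per 1000 ft² of product A and product B:
N: 0.16·a + 0.05·b = 2.3
P₂O₅: 0.03·a + 0.04·b = 1.7
Eliminate b: (row1) − 0.05/0.04·(row2) → 0.1225·a = 0.175, so a = 1.42857.
Then b = (1.7 − 0.03·1.42857) / 0.04 = 41.4286.

1.429 kg product A, 41.429 kg product B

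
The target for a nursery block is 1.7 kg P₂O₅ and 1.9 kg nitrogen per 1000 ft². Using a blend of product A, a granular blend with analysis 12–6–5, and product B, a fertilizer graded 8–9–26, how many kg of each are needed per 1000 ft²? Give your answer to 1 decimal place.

With a, b = kg per 1000 ft² of product A and product B:
P₂O₅: 0.06·a + 0.09·b = 1.7
N: 0.12·a + 0.08·b = 1.9
Eliminate a: (row1) − 0.06/0.12·(row2) → 0.05·b = 0.75, so b = 15.
Back-substitute: a = (1.7 − 0.09·15) / 0.06 = 5.83333.

5.8 kg product A, 15.0 kg product B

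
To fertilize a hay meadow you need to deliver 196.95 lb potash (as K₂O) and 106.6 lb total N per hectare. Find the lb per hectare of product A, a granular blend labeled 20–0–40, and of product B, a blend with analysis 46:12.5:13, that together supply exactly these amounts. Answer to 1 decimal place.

With a, b = lb per hectare of product A and product B:
K₂O: 0.4·a + 0.13·b = 196.95
N: 0.2·a + 0.46·b = 106.6
Eliminate b: (row1) − 0.13/0.46·(row2) → 0.343478·a = 166.824, so a = 485.69.
Then b = (106.6 − 0.2·485.69) / 0.46 = 20.5696.

485.7 lb product A, 20.6 lb product B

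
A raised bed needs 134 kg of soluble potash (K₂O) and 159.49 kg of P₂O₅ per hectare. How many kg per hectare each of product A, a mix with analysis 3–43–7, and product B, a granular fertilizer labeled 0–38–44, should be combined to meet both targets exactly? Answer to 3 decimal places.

118.423 kg product A, 285.705 kg product B

Let a = kg of product A, b = kg of product B (per hectare).
K₂O: 0.07·a + 0.44·b = 134
P₂O₅: 0.43·a + 0.38·b = 159.49
From row1: a = (134 − 0.44·b) / 0.07.
Into row2: 0.43·(134 − 0.44·b)/0.07 + 0.38·b = 159.49 → b = 285.7054, a = 118.4231.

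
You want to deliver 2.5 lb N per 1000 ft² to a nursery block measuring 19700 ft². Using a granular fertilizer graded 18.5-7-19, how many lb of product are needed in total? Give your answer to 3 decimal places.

Product per 1000 ft² = 2.5 / 18.5% = 13.5135 lb.
Total product = 13.5135 × 19700 / 1000 = 266.2162 lb.

266.216 lb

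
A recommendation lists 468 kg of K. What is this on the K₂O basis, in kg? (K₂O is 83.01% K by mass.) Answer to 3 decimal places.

K₂O = 468 / 0.8301 = 563.787495 kg.

563.787 kg K₂O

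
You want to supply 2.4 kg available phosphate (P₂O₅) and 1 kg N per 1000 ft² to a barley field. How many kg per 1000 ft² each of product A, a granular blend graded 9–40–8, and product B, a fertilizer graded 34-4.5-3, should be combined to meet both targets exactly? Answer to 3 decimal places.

5.843 kg product A, 1.394 kg product B

Let a = kg of product A, b = kg of product B (per 1000 ft²).
P₂O₅: 0.4·a + 0.045·b = 2.4
N: 0.09·a + 0.34·b = 1
Solving simultaneously: a = 5.84312, b = 1.39447.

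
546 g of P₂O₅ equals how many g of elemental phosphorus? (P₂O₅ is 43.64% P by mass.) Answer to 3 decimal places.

P = 546 × 0.4364 = 238.2744 g.

238.274 g P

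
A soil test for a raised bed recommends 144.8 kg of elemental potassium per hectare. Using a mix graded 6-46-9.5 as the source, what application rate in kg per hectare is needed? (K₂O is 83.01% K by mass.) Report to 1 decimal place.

1836.2 kg of product per hectare

As K₂O: 144.8 / 0.8301 = 174.437 kg per hectare.
Product per hectare = 174.437 / 9.5% = 1836.18 kg.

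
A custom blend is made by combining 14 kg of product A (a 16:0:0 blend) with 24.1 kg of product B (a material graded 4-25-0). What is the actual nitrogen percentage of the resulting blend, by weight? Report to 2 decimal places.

Total mass = 14 + 24.1 = 38.1 kg.
N mass = 16%×14 + 4%×24.1 = 3.204 kg.
% N = 3.204 / 38.1 = 8.40945%.

8.41% N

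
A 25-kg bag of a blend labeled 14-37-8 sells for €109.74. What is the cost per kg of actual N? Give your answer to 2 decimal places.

€31.35 per kg N

N in bag = 25 × 14% = 3.5 kg.
Cost per kg N = €109.74 / 3.5 = €31.3543.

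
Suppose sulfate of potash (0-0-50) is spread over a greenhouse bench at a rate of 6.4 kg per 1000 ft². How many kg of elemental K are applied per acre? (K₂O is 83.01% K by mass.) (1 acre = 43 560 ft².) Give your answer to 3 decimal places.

115.709 kg K per acre

K₂O per 1000 ft² = 6.4 × 50% = 3.2 kg.
Elemental K = 3.2 × 0.8301 = 2.65632 kg per 1000 ft².
Convert to per acre: 2.65632 × 43.56 = 115.7093 kg.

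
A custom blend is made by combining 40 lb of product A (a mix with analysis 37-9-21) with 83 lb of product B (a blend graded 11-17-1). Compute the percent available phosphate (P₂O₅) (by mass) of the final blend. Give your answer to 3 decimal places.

Total mass = 40 + 83 = 123 lb.
P₂O₅ mass = 9%×40 + 17%×83 = 17.71 lb.
% P₂O₅ = 17.71 / 123 = 14.3984%.

14.398% P₂O₅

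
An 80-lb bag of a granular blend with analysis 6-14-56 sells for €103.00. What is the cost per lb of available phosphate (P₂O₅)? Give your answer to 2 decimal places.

€9.20 per lb P₂O₅

P₂O₅ in bag = 80 × 14% = 11.2 lb.
Cost per lb P₂O₅ = €103.00 / 11.2 = €9.1964.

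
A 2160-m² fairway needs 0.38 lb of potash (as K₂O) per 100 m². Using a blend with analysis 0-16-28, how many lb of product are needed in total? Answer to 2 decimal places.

29.31 lb

Product per 100 m² = 0.38 / 28% = 1.35714 lb.
Total product = 1.35714 × 2160 / 100 = 29.3143 lb.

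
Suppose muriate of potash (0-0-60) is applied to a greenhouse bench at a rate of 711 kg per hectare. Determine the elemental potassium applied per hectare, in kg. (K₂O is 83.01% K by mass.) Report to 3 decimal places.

354.121 kg K per hectare

K₂O per hectare = 711 × 60% = 426.6 kg.
Elemental K = 426.6 × 0.8301 = 354.1207 kg per hectare.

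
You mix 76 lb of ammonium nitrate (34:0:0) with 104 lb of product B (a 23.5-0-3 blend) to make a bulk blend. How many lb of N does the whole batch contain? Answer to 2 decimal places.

N mass = 34%×76 + 23.5%×104 = 50.28 lb.

50.28 lb N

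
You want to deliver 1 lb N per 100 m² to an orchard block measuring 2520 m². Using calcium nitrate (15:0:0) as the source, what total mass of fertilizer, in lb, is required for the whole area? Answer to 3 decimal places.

Product per 100 m² = 1 / 15% = 6.66667 lb.
Total product = 6.66667 × 2520 / 100 = 168 lb.

168.000 lb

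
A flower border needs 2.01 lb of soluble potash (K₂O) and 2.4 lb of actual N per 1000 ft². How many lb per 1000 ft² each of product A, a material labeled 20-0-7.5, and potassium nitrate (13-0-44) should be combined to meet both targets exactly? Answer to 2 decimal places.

Let a = lb of product A, b = lb of potassium nitrate (per 1000 ft²).
K₂O: 0.075·a + 0.44·b = 2.01
N: 0.2·a + 0.13·b = 2.4
From row1: a = (2.01 − 0.44·b) / 0.075.
Into row2: 0.2·(2.01 − 0.44·b)/0.075 + 0.13·b = 2.4 → b = 2.83706, a = 10.1559.

10.16 lb product A, 2.84 lb potassium nitrate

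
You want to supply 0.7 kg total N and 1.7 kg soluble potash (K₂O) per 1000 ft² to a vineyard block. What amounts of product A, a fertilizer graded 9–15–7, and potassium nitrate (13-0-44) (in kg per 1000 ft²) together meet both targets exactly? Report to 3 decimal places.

With a, b = kg per 1000 ft² of product A and potassium nitrate:
N: 0.09·a + 0.13·b = 0.7
K₂O: 0.07·a + 0.44·b = 1.7
Eliminate a: (row1) − 0.09/0.07·(row2) → -0.435714·b = -1.48571, so b = 3.40984.
Back-substitute: a = (0.7 − 0.13·3.40984) / 0.09 = 2.85246.

2.852 kg product A, 3.410 kg potassium nitrate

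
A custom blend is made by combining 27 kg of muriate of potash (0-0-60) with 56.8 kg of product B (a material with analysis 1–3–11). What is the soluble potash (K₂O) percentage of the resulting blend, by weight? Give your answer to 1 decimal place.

26.8% K₂O

Total mass = 27 + 56.8 = 83.8 kg.
K₂O mass = 60%×27 + 11%×56.8 = 22.448 kg.
% K₂O = 22.448 / 83.8 = 26.7876%.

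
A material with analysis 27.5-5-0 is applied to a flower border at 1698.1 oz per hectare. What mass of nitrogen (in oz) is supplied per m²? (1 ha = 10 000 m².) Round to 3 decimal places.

0.047 oz N per sq m

nitrogen per hectare = 1698.1 × 27.5% = 466.978 oz.
Convert to per m²: 466.978 × 0.0001 = 0.0466978 oz.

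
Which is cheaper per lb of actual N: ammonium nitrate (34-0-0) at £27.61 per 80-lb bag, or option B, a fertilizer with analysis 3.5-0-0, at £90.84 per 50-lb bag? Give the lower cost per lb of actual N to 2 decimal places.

ammonium nitrate: N per bag = 80 × 34% = 27.2 lb; cost = 27.61 / 27.2 = £1.0151/lb N.
option B: N per bag = 50 × 3.5% = 1.75 lb; cost = 90.84 / 1.75 = £51.9086/lb N.
ammonium nitrate is cheaper.

£1.02 per lb N (ammonium nitrate)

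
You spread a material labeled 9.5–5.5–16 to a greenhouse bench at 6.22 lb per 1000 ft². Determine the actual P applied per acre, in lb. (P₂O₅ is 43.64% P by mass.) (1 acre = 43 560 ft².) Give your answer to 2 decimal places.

P₂O₅ per 1000 ft² = 6.22 × 5.5% = 0.3421 lb.
Elemental P = 0.3421 × 0.4364 = 0.149292 lb per 1000 ft².
Convert to per acre: 0.149292 × 43.56 = 6.50318 lb.

6.50 lb P per acre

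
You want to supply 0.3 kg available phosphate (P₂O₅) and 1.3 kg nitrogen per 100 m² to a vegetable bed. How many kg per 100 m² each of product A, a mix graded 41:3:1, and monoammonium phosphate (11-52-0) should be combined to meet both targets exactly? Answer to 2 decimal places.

3.06 kg product A, 0.40 kg monoammonium phosphate

Per-100 m² balance (a = product A, b = monoammonium phosphate):
P₂O₅: 0.03·a + 0.52·b = 0.3
N: 0.41·a + 0.11·b = 1.3
Eliminate a: (row1) − 0.03/0.41·(row2) → 0.511951·b = 0.204878, so b = 0.400191.
Back-substitute: a = (0.3 − 0.52·0.400191) / 0.03 = 3.06336.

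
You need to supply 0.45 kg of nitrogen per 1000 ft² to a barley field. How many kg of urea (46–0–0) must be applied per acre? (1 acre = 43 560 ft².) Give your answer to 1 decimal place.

42.6 kg of product per acre

Product per 1000 ft² = 0.45 / 46% = 0.978261 kg.
Convert to per acre: 0.978261 × 43.56 = 42.613 kg.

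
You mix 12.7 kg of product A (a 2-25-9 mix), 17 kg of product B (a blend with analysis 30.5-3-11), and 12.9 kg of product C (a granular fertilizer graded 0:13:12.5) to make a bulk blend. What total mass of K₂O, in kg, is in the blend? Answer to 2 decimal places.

K₂O mass = 9%×12.7 + 11%×17 + 12.5%×12.9 = 4.6255 kg.

4.63 kg K₂O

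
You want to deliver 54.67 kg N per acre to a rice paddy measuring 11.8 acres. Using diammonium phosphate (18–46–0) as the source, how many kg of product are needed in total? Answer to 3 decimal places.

3583.922 kg

Product per acre = 54.67 / 18% = 303.722 kg.
Total product = 303.722 × 11.8 = 3583.9222 kg.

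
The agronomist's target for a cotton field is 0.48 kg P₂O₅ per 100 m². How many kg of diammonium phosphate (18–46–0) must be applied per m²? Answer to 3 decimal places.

0.010 kg of product per sq m

Product per 100 m² = 0.48 / 46% = 1.04348 kg.
Convert to per m²: 1.04348 × 0.01 = 0.0104348 kg.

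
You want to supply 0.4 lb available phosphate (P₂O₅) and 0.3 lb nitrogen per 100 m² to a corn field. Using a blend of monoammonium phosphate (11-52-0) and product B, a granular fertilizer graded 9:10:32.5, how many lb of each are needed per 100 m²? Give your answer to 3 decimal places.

0.168 lb monoammonium phosphate, 3.128 lb product B

Let a = lb of monoammonium phosphate, b = lb of product B (per 100 m²).
P₂O₅: 0.52·a + 0.1·b = 0.4
N: 0.11·a + 0.09·b = 0.3
Solving simultaneously: a = 0.167598, b = 3.12849.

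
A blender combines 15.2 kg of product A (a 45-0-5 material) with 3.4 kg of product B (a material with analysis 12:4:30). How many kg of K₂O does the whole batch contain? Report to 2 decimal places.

K₂O mass = 5%×15.2 + 30%×3.4 = 1.78 kg.

1.78 kg K₂O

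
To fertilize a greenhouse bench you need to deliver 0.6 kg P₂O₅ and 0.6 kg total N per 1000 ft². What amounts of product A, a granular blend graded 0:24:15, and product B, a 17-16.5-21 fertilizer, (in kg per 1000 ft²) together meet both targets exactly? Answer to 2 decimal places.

Let a = kg of product A, b = kg of product B (per 1000 ft²).
P₂O₅: 0.24·a + 0.165·b = 0.6
N: 0·a + 0.17·b = 0.6
Solving simultaneously: a = 0.0735294, b = 3.52941.

0.07 kg product A, 3.53 kg product B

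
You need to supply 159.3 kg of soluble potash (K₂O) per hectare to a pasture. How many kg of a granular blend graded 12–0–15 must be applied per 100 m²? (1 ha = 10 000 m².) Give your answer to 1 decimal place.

10.6 kg of product per hundred sq m

Product per hectare = 159.3 / 15% = 1062 kg.
Convert to per 100 m²: 1062 × 0.01 = 10.62 kg.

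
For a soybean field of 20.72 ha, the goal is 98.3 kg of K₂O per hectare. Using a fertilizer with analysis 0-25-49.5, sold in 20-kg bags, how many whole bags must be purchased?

Product per hectare = 98.3 / 49.5% = 198.586 kg.
Total product = 198.586 × 20.72 = 4114.7 kg.
Bags = ⌈4114.7 / 20⌉ = 206.

206 bags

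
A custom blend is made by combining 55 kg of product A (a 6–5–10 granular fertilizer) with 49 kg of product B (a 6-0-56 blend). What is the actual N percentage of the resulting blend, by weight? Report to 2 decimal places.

Total mass = 55 + 49 = 104 kg.
N mass = 6%×55 + 6%×49 = 6.24 kg.
% N = 6.24 / 104 = 6%.

6.00% N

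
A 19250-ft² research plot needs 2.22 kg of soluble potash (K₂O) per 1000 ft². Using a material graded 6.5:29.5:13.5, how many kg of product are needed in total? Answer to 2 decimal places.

Product per 1000 ft² = 2.22 / 13.5% = 16.4444 kg.
Total product = 16.4444 × 19250 / 1000 = 316.556 kg.

316.56 kg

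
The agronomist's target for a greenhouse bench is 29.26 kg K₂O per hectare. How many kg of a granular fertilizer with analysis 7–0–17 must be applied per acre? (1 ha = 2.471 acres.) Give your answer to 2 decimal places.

69.66 kg of product per acre

Product per hectare = 29.26 / 17% = 172.118 kg.
Convert to per acre: 172.118 × 0.404694 = 69.6551 kg.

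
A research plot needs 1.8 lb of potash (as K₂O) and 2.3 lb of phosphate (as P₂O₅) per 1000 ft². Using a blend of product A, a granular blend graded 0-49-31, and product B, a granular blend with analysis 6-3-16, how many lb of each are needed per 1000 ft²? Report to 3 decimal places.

4.544 lb product A, 2.446 lb product B

Per-1000 ft² balance (a = product A, b = product B):
K₂O: 0.31·a + 0.16·b = 1.8
P₂O₅: 0.49·a + 0.03·b = 2.3
From row1: a = (1.8 − 0.16·b) / 0.31.
Into row2: 0.49·(1.8 − 0.16·b)/0.31 + 0.03·b = 2.3 → b = 2.44573, a = 4.54414.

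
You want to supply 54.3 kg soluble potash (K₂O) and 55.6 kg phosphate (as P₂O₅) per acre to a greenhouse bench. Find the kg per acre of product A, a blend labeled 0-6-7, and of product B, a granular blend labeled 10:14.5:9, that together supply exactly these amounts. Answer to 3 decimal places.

604.105 kg product A, 133.474 kg product B

Let a = kg of product A, b = kg of product B (per acre).
K₂O: 0.07·a + 0.09·b = 54.3
P₂O₅: 0.06·a + 0.145·b = 55.6
Eliminate a: (row1) − 0.07/0.06·(row2) → -0.0791667·b = -10.5667, so b = 133.4737.
Back-substitute: a = (54.3 − 0.09·133.4737) / 0.07 = 604.1053.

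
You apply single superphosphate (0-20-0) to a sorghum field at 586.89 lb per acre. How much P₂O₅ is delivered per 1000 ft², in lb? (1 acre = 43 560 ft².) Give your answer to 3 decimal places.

P₂O₅ per acre = 586.89 × 20% = 117.378 lb.
Convert to per 1000 ft²: 117.378 × 0.0229568 = 2.69463 lb.

2.695 lb P₂O₅ per thousand sq ft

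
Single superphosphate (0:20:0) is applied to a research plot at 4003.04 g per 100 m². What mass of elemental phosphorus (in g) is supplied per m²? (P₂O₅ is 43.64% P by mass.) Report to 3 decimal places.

P₂O₅ per 100 m² = 4003.04 × 20% = 800.608 g.
Elemental P = 800.608 × 0.4364 = 349.385 g per 100 m².
Convert to per m²: 349.385 × 0.01 = 3.49385 g.

3.494 g P per sq m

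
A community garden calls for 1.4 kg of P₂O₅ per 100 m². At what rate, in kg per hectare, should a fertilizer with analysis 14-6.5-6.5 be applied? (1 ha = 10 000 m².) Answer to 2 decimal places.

2153.85 kg of product per hectare

Product per 100 m² = 1.4 / 6.5% = 21.5385 kg.
Convert to per hectare: 21.5385 × 100 = 2153.846 kg.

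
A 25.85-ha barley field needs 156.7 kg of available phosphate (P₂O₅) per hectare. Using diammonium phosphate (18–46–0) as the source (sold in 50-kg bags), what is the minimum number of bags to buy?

Product per hectare = 156.7 / 46% = 340.652 kg.
Total product = 340.652 × 25.85 = 8805.86 kg.
Bags = ⌈8805.86 / 50⌉ = 177.

177 bags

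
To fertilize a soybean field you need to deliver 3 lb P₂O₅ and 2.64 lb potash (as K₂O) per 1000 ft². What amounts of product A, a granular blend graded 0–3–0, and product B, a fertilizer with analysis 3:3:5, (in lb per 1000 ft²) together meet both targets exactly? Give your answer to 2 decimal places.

With a, b = lb per 1000 ft² of product A and product B:
P₂O₅: 0.03·a + 0.03·b = 3
K₂O: 0·a + 0.05·b = 2.64
Solving simultaneously: a = 47.2, b = 52.8.

47.20 lb product A, 52.80 lb product B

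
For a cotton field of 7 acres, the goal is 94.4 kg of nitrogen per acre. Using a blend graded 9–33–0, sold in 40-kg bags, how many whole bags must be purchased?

184 bags

Product per acre = 94.4 / 9% = 1048.89 kg.
Total product = 1048.89 × 7 = 7342.22 kg.
Bags = ⌈7342.22 / 40⌉ = 184.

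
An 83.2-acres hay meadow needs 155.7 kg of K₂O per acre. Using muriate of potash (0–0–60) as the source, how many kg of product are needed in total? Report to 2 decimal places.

21590.40 kg

Product per acre = 155.7 / 60% = 259.5 kg.
Total product = 259.5 × 83.2 = 21590.4 kg.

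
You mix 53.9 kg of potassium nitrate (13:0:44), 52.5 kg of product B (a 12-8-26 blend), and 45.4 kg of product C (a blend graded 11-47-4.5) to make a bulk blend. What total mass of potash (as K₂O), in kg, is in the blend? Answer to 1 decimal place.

K₂O mass = 44%×53.9 + 26%×52.5 + 4.5%×45.4 = 39.409 kg.

39.4 kg K₂O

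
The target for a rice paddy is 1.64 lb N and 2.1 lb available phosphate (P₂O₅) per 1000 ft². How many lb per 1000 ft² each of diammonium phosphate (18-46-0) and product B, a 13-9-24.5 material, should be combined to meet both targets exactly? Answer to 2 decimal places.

Per-1000 ft² balance (a = diammonium phosphate, b = product B):
N: 0.18·a + 0.13·b = 1.64
P₂O₅: 0.46·a + 0.09·b = 2.1
Eliminate a: (row1) − 0.18/0.46·(row2) → 0.0947826·b = 0.818261, so b = 8.63303.
Back-substitute: a = (1.64 − 0.13·8.63303) / 0.18 = 2.87615.

2.88 lb diammonium phosphate, 8.63 lb product B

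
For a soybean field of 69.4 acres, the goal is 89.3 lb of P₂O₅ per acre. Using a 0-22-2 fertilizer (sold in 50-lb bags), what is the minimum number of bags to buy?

Product per acre = 89.3 / 22% = 405.909 lb.
Total product = 405.909 × 69.4 = 28170.1 lb.
Bags = ⌈28170.1 / 50⌉ = 564.

564 bags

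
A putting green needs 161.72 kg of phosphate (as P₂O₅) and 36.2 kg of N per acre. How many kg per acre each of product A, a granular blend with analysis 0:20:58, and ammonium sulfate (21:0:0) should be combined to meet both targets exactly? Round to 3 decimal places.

808.600 kg product A, 172.381 kg ammonium sulfate

With a, b = kg per acre of product A and ammonium sulfate:
P₂O₅: 0.2·a + 0·b = 161.72
N: 0·a + 0.21·b = 36.2
Solving simultaneously: a = 808.6, b = 172.38095.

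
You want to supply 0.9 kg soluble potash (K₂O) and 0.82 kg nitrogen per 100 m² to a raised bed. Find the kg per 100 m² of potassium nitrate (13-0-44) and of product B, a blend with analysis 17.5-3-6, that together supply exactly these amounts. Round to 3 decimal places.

1.565 kg potassium nitrate, 3.523 kg product B

Let a = kg of potassium nitrate, b = kg of product B (per 100 m²).
K₂O: 0.44·a + 0.06·b = 0.9
N: 0.13·a + 0.175·b = 0.82
From row1: a = (0.9 − 0.06·b) / 0.44.
Into row2: 0.13·(0.9 − 0.06·b)/0.44 + 0.175·b = 0.82 → b = 3.52312, a = 1.56503.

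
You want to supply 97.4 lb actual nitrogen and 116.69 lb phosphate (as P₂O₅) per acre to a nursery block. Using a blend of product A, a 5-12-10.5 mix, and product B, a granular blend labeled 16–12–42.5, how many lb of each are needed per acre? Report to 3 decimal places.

Per-acre balance (a = product A, b = product B):
N: 0.05·a + 0.16·b = 97.4
P₂O₅: 0.12·a + 0.12·b = 116.69
Solving simultaneously: a = 528.9697, b = 443.44697.

528.970 lb product A, 443.447 lb product B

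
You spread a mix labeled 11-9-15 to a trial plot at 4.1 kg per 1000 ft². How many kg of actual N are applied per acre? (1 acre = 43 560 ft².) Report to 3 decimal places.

19.646 kg N per acre

nitrogen per 1000 ft² = 4.1 × 11% = 0.451 kg.
Convert to per acre: 0.451 × 43.56 = 19.6456 kg.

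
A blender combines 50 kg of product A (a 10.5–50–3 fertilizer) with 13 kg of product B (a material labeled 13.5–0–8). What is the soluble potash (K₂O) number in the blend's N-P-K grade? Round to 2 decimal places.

Total mass = 50 + 13 = 63 kg.
K₂O mass = 3%×50 + 8%×13 = 2.54 kg.
% K₂O = 2.54 / 63 = 4.03175%.

4.03% K₂O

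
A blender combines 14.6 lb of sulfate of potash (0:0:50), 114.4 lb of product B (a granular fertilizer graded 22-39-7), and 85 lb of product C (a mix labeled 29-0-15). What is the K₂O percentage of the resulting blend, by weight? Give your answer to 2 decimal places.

Total mass = 14.6 + 114.4 + 85 = 214 lb.
K₂O mass = 50%×14.6 + 7%×114.4 + 15%×85 = 28.058 lb.
% K₂O = 28.058 / 214 = 13.1112%.

13.11% K₂O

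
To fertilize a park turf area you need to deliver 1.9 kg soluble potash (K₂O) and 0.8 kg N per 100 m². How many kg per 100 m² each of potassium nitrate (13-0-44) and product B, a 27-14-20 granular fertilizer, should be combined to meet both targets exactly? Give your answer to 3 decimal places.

3.804 kg potassium nitrate, 1.131 kg product B

Per-100 m² balance (a = potassium nitrate, b = product B):
K₂O: 0.44·a + 0.2·b = 1.9
N: 0.13·a + 0.27·b = 0.8
Eliminate b: (row1) − 0.2/0.27·(row2) → 0.343704·a = 1.30741, so a = 3.80388.
Then b = (0.8 − 0.13·3.80388) / 0.27 = 1.13147.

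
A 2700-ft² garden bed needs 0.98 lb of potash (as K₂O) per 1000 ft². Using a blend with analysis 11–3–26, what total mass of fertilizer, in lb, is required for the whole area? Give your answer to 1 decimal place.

10.2 lb

Product per 1000 ft² = 0.98 / 26% = 3.76923 lb.
Total product = 3.76923 × 2700 / 1000 = 10.1769 lb.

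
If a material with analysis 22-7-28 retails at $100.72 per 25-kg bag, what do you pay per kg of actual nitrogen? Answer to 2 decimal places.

$18.31 per kg N

N in bag = 25 × 22% = 5.5 kg.
Cost per kg N = $100.72 / 5.5 = $18.3127.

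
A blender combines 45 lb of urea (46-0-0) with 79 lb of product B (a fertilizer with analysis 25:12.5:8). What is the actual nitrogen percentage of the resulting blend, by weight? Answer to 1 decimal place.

Total mass = 45 + 79 = 124 lb.
N mass = 46%×45 + 25%×79 = 40.45 lb.
% N = 40.45 / 124 = 32.621%.

32.6% N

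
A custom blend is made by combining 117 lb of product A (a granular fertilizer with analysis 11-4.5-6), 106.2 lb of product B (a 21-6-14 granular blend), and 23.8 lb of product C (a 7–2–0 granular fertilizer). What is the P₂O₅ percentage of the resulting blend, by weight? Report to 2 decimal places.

4.90% P₂O₅

Total mass = 117 + 106.2 + 23.8 = 247 lb.
P₂O₅ mass = 4.5%×117 + 6%×106.2 + 2%×23.8 = 12.113 lb.
% P₂O₅ = 12.113 / 247 = 4.90405%.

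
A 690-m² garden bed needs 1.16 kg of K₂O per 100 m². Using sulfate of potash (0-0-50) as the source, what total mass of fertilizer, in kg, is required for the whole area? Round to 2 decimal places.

16.01 kg

Product per 100 m² = 1.16 / 50% = 2.32 kg.
Total product = 2.32 × 690 / 100 = 16.008 kg.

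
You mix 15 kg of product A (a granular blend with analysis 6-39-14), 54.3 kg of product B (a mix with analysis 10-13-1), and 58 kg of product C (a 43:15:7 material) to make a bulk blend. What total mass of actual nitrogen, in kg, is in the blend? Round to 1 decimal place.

31.3 kg N

N mass = 6%×15 + 10%×54.3 + 43%×58 = 31.27 kg.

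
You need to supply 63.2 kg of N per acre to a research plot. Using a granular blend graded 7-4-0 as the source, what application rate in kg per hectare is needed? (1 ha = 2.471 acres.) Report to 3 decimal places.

2230.960 kg of product per hectare

Product per acre = 63.2 / 7% = 902.857 kg.
Convert to per hectare: 902.857 × 2.471 = 2230.96 kg.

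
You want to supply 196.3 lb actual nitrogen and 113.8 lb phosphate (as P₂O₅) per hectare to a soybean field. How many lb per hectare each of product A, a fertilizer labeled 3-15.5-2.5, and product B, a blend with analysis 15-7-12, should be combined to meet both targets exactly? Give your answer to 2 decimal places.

157.40 lb product A, 1277.19 lb product B

Let a = lb of product A, b = lb of product B (per hectare).
N: 0.03·a + 0.15·b = 196.3
P₂O₅: 0.155·a + 0.07·b = 113.8
Solving simultaneously: a = 157.3995, b = 1277.187.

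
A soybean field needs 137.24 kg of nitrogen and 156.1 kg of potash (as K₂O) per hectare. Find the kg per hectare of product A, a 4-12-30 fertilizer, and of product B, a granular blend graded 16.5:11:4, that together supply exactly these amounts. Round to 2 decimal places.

423.11 kg product A, 729.19 kg product B

Let a = kg of product A, b = kg of product B (per hectare).
N: 0.04·a + 0.165·b = 137.24
K₂O: 0.3·a + 0.04·b = 156.1
From row1: a = (137.24 − 0.165·b) / 0.04.
Into row2: 0.3·(137.24 − 0.165·b)/0.04 + 0.04·b = 156.1 → b = 729.186, a = 423.109.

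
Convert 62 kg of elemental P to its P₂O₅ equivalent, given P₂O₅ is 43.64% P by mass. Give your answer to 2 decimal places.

142.07 kg P₂O₅

P₂O₅ = 62 / 0.4364 = 142.071 kg.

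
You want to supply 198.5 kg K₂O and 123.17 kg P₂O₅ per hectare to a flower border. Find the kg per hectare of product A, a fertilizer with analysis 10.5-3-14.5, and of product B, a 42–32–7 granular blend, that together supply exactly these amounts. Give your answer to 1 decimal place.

1239.2 kg product A, 268.7 kg product B

With a, b = kg per hectare of product A and product B:
K₂O: 0.145·a + 0.07·b = 198.5
P₂O₅: 0.03·a + 0.32·b = 123.17
Eliminate a: (row1) − 0.145/0.03·(row2) → -1.47667·b = -396.822, so b = 268.728.
Back-substitute: a = (198.5 − 0.07·268.728) / 0.145 = 1239.23.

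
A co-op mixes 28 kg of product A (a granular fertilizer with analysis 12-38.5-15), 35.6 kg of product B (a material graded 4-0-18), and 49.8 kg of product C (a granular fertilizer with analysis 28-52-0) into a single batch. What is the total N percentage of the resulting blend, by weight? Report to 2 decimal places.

16.51% N

Total mass = 28 + 35.6 + 49.8 = 113.4 kg.
N mass = 12%×28 + 4%×35.6 + 28%×49.8 = 18.728 kg.
% N = 18.728 / 113.4 = 16.51499%.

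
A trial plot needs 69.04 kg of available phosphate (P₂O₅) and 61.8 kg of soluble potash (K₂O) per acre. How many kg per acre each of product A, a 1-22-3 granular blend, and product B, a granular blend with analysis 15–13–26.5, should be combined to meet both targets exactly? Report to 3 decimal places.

188.632 kg product A, 211.853 kg product B

Let a = kg of product A, b = kg of product B (per acre).
P₂O₅: 0.22·a + 0.13·b = 69.04
K₂O: 0.03·a + 0.265·b = 61.8
Solving simultaneously: a = 188.6324, b = 211.8529.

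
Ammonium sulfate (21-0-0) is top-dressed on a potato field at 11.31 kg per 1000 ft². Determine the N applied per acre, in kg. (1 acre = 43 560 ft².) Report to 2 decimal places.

103.46 kg N per acre

nitrogen per 1000 ft² = 11.31 × 21% = 2.3751 kg.
Convert to per acre: 2.3751 × 43.56 = 103.459 kg.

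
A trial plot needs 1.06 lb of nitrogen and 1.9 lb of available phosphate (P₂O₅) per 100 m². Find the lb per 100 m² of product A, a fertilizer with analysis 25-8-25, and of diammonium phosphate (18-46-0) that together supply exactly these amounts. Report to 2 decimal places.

1.45 lb product A, 3.88 lb diammonium phosphate

Let a = lb of product A, b = lb of diammonium phosphate (per 100 m²).
N: 0.25·a + 0.18·b = 1.06
P₂O₅: 0.08·a + 0.46·b = 1.9
From row1: a = (1.06 − 0.18·b) / 0.25.
Into row2: 0.08·(1.06 − 0.18·b)/0.25 + 0.46·b = 1.9 → b = 3.87873, a = 1.44732.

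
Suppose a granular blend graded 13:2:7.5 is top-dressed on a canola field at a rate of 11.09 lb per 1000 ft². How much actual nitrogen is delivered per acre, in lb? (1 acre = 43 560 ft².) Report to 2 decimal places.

62.80 lb N per acre

nitrogen per 1000 ft² = 11.09 × 13% = 1.4417 lb.
Convert to per acre: 1.4417 × 43.56 = 62.8005 lb.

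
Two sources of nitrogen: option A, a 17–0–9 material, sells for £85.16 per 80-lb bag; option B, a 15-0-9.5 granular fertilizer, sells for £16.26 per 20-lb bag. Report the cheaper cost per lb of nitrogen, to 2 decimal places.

option A: N per bag = 80 × 17% = 13.6 lb; cost = 85.16 / 13.6 = £6.2618/lb N.
option B: N per bag = 20 × 15% = 3 lb; cost = 16.26 / 3 = £5.4200/lb N.
option B is cheaper.

£5.42 per lb N (option B)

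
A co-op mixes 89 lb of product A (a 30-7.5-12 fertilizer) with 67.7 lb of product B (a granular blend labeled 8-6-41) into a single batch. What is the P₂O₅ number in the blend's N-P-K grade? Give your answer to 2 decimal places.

6.85% P₂O₅

Total mass = 89 + 67.7 = 156.7 lb.
P₂O₅ mass = 7.5%×89 + 6%×67.7 = 10.737 lb.
% P₂O₅ = 10.737 / 156.7 = 6.85195%.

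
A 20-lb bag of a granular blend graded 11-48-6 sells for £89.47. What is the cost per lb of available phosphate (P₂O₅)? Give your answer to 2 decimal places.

P₂O₅ in bag = 20 × 48% = 9.6 lb.
Cost per lb P₂O₅ = £89.47 / 9.6 = £9.3198.

£9.32 per lb P₂O₅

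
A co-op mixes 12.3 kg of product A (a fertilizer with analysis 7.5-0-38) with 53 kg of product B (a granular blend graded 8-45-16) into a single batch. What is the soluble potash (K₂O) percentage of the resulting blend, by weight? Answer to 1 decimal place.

20.1% K₂O

Total mass = 12.3 + 53 = 65.3 kg.
K₂O mass = 38%×12.3 + 16%×53 = 13.154 kg.
% K₂O = 13.154 / 65.3 = 20.144%.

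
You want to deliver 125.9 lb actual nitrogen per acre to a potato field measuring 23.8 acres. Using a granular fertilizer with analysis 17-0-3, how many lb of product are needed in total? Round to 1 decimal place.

Product per acre = 125.9 / 17% = 740.588 lb.
Total product = 740.588 × 23.8 = 17626 lb.

17626.0 lb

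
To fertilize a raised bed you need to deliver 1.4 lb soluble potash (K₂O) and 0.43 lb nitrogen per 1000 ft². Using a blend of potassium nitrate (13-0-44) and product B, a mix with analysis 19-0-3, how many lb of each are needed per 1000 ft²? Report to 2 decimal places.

3.18 lb potassium nitrate, 0.09 lb product B

Per-1000 ft² balance (a = potassium nitrate, b = product B):
K₂O: 0.44·a + 0.03·b = 1.4
N: 0.13·a + 0.19·b = 0.43
From row1: a = (1.4 − 0.03·b) / 0.44.
Into row2: 0.13·(1.4 − 0.03·b)/0.44 + 0.19·b = 0.43 → b = 0.0903388, a = 3.17566.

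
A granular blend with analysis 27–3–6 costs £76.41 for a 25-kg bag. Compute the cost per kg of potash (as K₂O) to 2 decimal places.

K₂O in bag = 25 × 6% = 1.5 kg.
Cost per kg K₂O = £76.41 / 1.5 = £50.9400.

£50.94 per kg K₂O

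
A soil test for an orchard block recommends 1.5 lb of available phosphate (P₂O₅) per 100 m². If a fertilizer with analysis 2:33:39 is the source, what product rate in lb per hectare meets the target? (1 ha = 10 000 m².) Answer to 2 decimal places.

Product per 100 m² = 1.5 / 33% = 4.54545 lb.
Convert to per hectare: 4.54545 × 100 = 454.545 lb.

454.55 lb of product per hectare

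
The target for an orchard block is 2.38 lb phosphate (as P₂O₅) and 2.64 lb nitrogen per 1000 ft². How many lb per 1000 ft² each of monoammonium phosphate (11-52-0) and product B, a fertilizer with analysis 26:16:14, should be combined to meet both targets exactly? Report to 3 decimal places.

1.670 lb monoammonium phosphate, 9.447 lb product B

With a, b = lb per 1000 ft² of monoammonium phosphate and product B:
P₂O₅: 0.52·a + 0.16·b = 2.38
N: 0.11·a + 0.26·b = 2.64
Eliminate a: (row1) − 0.52/0.11·(row2) → -1.06909·b = -10.1, so b = 9.44728.
Back-substitute: a = (2.38 − 0.16·9.44728) / 0.52 = 1.67007.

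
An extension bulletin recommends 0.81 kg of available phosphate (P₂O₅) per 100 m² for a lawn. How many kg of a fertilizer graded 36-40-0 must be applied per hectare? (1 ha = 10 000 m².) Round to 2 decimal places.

202.50 kg of product per hectare

Product per 100 m² = 0.81 / 40% = 2.025 kg.
Convert to per hectare: 2.025 × 100 = 202.5 kg.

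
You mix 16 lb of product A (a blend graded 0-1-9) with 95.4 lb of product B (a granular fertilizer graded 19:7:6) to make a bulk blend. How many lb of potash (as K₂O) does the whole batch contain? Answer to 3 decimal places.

K₂O mass = 9%×16 + 6%×95.4 = 7.164 lb.

7.164 lb K₂O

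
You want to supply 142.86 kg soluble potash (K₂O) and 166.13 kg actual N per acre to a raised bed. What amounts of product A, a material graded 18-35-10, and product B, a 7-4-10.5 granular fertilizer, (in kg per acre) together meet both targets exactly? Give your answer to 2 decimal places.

Per-acre balance (a = product A, b = product B):
K₂O: 0.1·a + 0.105·b = 142.86
N: 0.18·a + 0.07·b = 166.13
Eliminate b: (row1) − 0.105/0.07·(row2) → -0.17·a = -106.335, so a = 625.5.
Then b = (166.13 − 0.18·625.5) / 0.07 = 764.857.

625.50 kg product A, 764.86 kg product B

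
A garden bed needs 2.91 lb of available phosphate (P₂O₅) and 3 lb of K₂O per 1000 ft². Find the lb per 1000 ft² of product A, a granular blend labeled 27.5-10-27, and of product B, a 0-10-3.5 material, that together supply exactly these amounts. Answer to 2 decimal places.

Per-1000 ft² balance (a = product A, b = product B):
P₂O₅: 0.1·a + 0.1·b = 2.91
K₂O: 0.27·a + 0.035·b = 3
From row1: a = (2.91 − 0.1·b) / 0.1.
Into row2: 0.27·(2.91 − 0.1·b)/0.1 + 0.035·b = 3 → b = 20.6681, a = 8.43191.

8.43 lb product A, 20.67 lb product B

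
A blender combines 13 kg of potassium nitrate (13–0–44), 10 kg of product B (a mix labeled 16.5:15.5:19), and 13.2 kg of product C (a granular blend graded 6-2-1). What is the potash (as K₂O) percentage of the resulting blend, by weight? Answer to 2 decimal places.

21.41% K₂O

Total mass = 13 + 10 + 13.2 = 36.2 kg.
K₂O mass = 44%×13 + 19%×10 + 1%×13.2 = 7.752 kg.
% K₂O = 7.752 / 36.2 = 21.4144%.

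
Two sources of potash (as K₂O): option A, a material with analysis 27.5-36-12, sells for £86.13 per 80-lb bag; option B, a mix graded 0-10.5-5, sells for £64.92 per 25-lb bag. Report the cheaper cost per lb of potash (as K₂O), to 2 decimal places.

£8.97 per lb K₂O (option A)

option A: K₂O per bag = 80 × 12% = 9.6 lb; cost = 86.13 / 9.6 = £8.9719/lb K₂O.
option B: K₂O per bag = 25 × 5% = 1.25 lb; cost = 64.92 / 1.25 = £51.9360/lb K₂O.
option A is cheaper.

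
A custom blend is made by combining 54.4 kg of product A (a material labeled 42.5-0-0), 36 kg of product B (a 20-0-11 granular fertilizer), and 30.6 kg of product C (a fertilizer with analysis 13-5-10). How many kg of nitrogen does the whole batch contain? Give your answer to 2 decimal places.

N mass = 42.5%×54.4 + 20%×36 + 13%×30.6 = 34.298 kg.

34.30 kg N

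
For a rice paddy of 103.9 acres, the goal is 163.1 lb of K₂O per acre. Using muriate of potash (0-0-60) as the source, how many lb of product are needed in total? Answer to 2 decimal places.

28243.48 lb

Product per acre = 163.1 / 60% = 271.833 lb.
Total product = 271.833 × 103.9 = 28243.483 lb.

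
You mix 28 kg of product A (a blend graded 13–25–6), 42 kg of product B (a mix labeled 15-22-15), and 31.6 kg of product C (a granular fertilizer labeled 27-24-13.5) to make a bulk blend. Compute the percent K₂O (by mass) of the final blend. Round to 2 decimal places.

12.05% K₂O

Total mass = 28 + 42 + 31.6 = 101.6 kg.
K₂O mass = 6%×28 + 15%×42 + 13.5%×31.6 = 12.246 kg.
% K₂O = 12.246 / 101.6 = 12.0531%.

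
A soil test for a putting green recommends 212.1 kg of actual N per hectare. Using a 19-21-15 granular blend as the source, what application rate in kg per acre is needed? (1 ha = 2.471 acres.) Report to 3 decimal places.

Product per hectare = 212.1 / 19% = 1116.32 kg.
Convert to per acre: 1116.32 × 0.404694 = 451.7668 kg.

451.767 kg of product per acre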